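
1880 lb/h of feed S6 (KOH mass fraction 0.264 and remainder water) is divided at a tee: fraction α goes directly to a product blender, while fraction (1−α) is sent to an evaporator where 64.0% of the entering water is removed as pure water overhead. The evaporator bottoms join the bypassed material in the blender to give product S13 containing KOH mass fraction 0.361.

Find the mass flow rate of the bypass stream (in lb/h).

All 1880×0.264 = 496.32 lb/h of KOH reaches S13, so S13 = 496.32/0.361 = 1374.8 lb/h and vapour = 505.15 lb/h.
The evaporator receives (1−α)·1880 of feed at 0.736 water and removes 0.640 of that water:
0.640×0.736×(1−α)×1880 = 505.15
(1−α) = 505.15/885.56 = 0.5704;  α = 0.4296.
Bypass flow = 0.4296×1880 = 807.58 lb/h.

807.6 lb/h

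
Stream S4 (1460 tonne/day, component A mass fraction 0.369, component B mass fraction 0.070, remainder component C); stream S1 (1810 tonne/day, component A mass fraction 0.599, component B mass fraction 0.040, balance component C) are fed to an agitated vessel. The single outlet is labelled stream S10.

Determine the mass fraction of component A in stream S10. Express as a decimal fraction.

0.496

Total flow out = 1460 + 1810 = 3270 tonne/day.
component A in = 1460×0.369 + 1810×0.599 = 1622.9 tonne/day.
component A mass fraction in S10 = 1622.9/3270 = 0.496.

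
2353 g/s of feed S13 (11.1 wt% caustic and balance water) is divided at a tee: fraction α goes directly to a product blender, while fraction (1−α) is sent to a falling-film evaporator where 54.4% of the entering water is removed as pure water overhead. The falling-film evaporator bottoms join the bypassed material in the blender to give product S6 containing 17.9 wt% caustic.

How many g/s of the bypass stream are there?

All 2353×0.111 = 261.18 g/s of caustic reaches S6, so S6 = 261.18/0.179 = 1459.1 g/s and vapour = 893.88 g/s.
The evaporator receives (1−α)·2353 of feed at 0.889 water and removes 0.544 of that water:
0.544×0.889×(1−α)×2353 = 893.88
(1−α) = 893.88/1137.9 = 0.7855;  α = 0.2145.
Bypass flow = 0.2145×2353 = 504.68 g/s.

504.7 g/s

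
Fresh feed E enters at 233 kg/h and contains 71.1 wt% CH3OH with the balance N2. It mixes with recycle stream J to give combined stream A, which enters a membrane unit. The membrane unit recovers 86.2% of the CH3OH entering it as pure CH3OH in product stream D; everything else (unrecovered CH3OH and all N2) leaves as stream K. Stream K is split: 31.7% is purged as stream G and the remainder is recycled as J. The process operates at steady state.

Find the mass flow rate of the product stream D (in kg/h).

157.7 kg/h

CH3OH in A: m_A = 233×0.711 + (1−0.317)·(1−0.862)·m_A, so m_A = 165.66/0.9057 = 182.9 kg/h.
Product D = 0.862×182.9 = 157.66 kg/h.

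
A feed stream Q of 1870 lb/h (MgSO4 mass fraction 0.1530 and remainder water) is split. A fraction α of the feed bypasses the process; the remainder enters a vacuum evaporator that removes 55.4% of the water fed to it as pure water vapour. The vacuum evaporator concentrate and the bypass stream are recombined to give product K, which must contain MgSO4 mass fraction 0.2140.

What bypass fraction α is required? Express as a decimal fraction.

0.393

All 1870×0.153 = 286.11 lb/h of MgSO4 reaches K, so K = 286.11/0.214 = 1337 lb/h and vapour = 533.04 lb/h.
The evaporator receives (1−α)·1870 of feed at 0.847 water and removes 0.554 of that water:
0.554×0.847×(1−α)×1870 = 533.04
(1−α) = 533.04/877.48 = 0.6075;  α = 0.3925.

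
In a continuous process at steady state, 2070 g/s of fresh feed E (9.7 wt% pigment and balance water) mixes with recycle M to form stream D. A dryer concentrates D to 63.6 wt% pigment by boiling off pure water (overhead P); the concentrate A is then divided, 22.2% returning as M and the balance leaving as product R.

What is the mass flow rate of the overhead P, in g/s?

Overall pigment balance (none leaves overhead): pigment in fresh feed = pigment in product, i.e. 2070×0.097 = (1−0.222)·A·0.636.
A = 200.79/(0.636×0.778) = 405.79 g/s.
Recycle M = 0.222×405.79 = 90.086 g/s.
Combined feed D = 2070 + 90.086 = 2160.1 g/s.
Overhead P = D − A = 2160.1 − 405.79 = 1754.3 g/s.

1754 g/s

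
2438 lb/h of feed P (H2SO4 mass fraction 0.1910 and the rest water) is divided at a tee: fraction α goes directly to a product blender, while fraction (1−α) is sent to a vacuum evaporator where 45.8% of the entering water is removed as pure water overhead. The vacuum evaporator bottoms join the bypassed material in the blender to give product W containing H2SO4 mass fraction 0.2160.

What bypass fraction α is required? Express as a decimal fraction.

All 2438×0.191 = 465.66 lb/h of H2SO4 reaches W, so W = 465.66/0.216 = 2155.8 lb/h and vapour = 282.18 lb/h.
The evaporator receives (1−α)·2438 of feed at 0.809 water and removes 0.458 of that water:
0.458×0.809×(1−α)×2438 = 282.18
(1−α) = 282.18/903.33 = 0.3124;  α = 0.6876.

0.688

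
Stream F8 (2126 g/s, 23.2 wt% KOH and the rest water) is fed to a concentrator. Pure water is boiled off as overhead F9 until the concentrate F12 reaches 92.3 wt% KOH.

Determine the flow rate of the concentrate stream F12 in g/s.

534.4 g/s

KOH is conserved: 2126×0.232 = 493.23 g/s all reports to the concentrate.
Concentrate = 493.23/(target fraction) = 534.38 g/s.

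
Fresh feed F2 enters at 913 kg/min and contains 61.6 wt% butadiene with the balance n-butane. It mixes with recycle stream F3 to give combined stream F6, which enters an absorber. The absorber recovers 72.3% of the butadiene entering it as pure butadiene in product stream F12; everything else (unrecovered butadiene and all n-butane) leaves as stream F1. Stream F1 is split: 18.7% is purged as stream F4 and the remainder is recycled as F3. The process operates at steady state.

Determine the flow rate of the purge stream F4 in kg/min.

388.2 kg/min

n-butane enters only via F2 and leaves only via the purge: 913×0.384 = 0.187×(n-butane in F1), and the absorber passes all n-butane, so n-butane in F6 = n-butane in F1 = 1874.8 kg/min.
butadiene in F6: m_A = 913×0.616 + (1−0.187)·(1−0.723)·m_A, so m_A = 562.41/0.7748 = 725.88 kg/min.
F1 = (1−0.723)×725.88 + 1874.8 = 2075.9 kg/min.
Purge F4 = 0.187×2075.9 = 388.19 kg/min.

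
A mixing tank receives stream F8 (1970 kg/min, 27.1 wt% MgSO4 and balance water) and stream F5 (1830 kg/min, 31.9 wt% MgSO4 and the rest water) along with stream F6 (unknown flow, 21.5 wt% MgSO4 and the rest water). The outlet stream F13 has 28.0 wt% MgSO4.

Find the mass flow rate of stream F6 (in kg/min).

825.2 kg/min

Let F6 be the unknown flow. Total out = 3800 + F6.
MgSO4 balance: 1117.6 + 0.215·F6 = 0.280·(3800 + F6)
(0.215 − 0.280)·F6 = 0.280×3800 − 1117.6 = -53.64
F6 = -53.64 / -0.065 = 825.23 kg/min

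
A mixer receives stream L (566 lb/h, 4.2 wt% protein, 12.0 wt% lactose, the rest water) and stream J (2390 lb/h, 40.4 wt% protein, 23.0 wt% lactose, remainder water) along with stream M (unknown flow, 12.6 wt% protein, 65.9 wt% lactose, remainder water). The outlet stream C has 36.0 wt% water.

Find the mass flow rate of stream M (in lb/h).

Let M be the unknown flow. Total out = 2956 + M.
water balance: 1349 + 0.215·M = 0.360·(2956 + M)
(0.215 − 0.360)·M = 0.360×2956 − 1349 = -284.89
M = -284.89 / -0.145 = 1964.7 lb/h

1965 lb/h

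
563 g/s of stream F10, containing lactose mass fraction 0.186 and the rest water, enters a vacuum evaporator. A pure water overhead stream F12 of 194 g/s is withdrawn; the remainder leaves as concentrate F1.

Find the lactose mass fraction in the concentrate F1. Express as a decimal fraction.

lactose is not removed: 563×0.186 = 104.72 g/s of lactose enters F1.
Concentrate = 563 − 194 = 369 g/s.
Mass fraction = 104.72/369 = 0.284.

0.284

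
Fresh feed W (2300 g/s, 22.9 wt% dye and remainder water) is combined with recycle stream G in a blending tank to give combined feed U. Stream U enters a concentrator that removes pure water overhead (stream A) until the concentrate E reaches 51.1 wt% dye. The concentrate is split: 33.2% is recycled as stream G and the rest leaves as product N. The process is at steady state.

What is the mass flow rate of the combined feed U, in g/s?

Overall dye balance (none leaves overhead): dye in fresh feed = dye in product, i.e. 2300×0.229 = (1−0.332)·E·0.511.
E = 526.7/(0.511×0.668) = 1543 g/s.
Recycle G = 0.332×1543 = 512.28 g/s.
Combined feed U = 2300 + 512.28 = 2812.3 g/s.

2812 g/s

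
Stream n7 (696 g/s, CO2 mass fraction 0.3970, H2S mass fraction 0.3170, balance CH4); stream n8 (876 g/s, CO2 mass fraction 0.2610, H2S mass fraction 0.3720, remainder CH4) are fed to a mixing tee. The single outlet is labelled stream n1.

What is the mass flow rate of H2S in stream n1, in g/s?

H2S out = H2S in = 696×0.317 + 876×0.372 = 546.5 g/s.

546.5 g/s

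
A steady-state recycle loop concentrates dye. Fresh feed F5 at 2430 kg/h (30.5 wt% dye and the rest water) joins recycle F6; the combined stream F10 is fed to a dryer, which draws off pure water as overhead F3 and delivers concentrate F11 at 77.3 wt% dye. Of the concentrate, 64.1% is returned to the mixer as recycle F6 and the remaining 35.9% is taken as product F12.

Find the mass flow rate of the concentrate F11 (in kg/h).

Overall dye balance (none leaves overhead): dye in fresh feed = dye in product, i.e. 2430×0.305 = (1−0.641)·F11·0.773.
F11 = 741.15/(0.773×0.359) = 2670.7 kg/h.

2671 kg/h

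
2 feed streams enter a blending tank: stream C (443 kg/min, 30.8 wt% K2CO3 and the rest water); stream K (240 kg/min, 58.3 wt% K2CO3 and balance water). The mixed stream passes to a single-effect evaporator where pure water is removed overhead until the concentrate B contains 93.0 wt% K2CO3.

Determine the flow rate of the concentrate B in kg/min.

K2CO3 entering = 443×0.308 + 240×0.583 = 276.36 kg/min.
All K2CO3 reports to B, so B = 276.36/0.930 = 297.17 kg/min.

297.2 kg/min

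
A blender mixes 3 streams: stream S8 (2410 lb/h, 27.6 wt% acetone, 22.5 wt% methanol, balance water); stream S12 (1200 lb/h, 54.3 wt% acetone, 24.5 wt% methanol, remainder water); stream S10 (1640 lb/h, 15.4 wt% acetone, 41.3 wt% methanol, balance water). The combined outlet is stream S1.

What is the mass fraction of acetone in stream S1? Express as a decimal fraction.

0.299

Total flow out = 2410 + 1200 + 1640 = 5250 lb/h.
acetone in = 2410×0.276 + 1200×0.543 + 1640×0.154 = 1569.3 lb/h.
acetone mass fraction in S1 = 1569.3/5250 = 0.299.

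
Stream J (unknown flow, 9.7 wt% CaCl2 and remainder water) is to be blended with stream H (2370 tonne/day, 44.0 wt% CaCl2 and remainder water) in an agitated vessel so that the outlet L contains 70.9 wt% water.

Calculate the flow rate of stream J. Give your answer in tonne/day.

Let J be the unknown flow. Total out = 2370 + J.
water balance: 1327.2 + 0.903·J = 0.709·(2370 + J)
(0.903 − 0.709)·J = 0.709×2370 − 1327.2 = 353.13
J = 353.13 / 0.194 = 1820.3 tonne/day

1820 tonne/day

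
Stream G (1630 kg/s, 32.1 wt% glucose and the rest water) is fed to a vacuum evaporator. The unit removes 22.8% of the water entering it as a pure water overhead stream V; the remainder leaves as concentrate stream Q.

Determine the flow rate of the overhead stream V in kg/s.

252.3 kg/s

water entering = 1630×0.679 = 1106.8 kg/s; overhead removed = 0.228×1106.8 = 252.34 kg/s.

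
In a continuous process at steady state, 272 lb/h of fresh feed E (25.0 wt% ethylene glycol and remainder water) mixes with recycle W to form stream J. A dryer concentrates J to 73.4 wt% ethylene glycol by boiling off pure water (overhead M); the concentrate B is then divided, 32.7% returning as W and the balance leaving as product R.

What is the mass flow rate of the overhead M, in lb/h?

Overall ethylene glycol balance (none leaves overhead): ethylene glycol in fresh feed = ethylene glycol in product, i.e. 272×0.250 = (1−0.327)·B·0.734.
B = 68/(0.734×0.673) = 137.66 lb/h.
Recycle W = 0.327×137.66 = 45.014 lb/h.
Combined feed J = 272 + 45.014 = 317.01 lb/h.
Overhead M = J − B = 317.01 − 137.66 = 179.36 lb/h.

179.4 lb/h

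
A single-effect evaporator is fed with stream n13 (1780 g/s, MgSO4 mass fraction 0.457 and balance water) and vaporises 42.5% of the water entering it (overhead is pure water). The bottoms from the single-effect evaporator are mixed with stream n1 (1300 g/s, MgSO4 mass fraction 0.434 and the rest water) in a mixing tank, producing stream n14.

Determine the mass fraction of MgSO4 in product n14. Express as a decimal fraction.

Vapour removed = 0.425×0.543×1780 = 410.78 g/s; concentrate = 1369.2 g/s.
MgSO4 reaching the mixer = 813.46 (from concentrate) + 1300×0.434 = 1377.7 g/s.
Product flow = 1369.2 + 1300 = 2669.2 g/s; MgSO4 fraction = 0.516.

0.516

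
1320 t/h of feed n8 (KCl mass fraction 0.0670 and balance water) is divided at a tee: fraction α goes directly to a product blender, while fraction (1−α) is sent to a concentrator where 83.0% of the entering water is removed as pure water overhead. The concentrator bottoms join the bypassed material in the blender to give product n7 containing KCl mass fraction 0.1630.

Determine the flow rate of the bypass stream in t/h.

All 1320×0.067 = 88.44 t/h of KCl reaches n7, so n7 = 88.44/0.163 = 542.58 t/h and vapour = 777.42 t/h.
The evaporator receives (1−α)·1320 of feed at 0.933 water and removes 0.830 of that water:
0.830×0.933×(1−α)×1320 = 777.42
(1−α) = 777.42/1022.2 = 0.7605;  α = 0.2395.
Bypass flow = 0.2395×1320 = 316.08 t/h.

316.1 t/h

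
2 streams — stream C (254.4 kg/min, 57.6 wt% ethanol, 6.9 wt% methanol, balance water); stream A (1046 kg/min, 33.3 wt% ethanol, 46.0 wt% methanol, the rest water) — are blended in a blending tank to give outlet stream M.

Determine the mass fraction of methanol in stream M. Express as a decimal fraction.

Total flow out = 254.4 + 1046 = 1300.4 kg/min.
methanol in = 254.4×0.069 + 1046×0.460 = 498.71 kg/min.
methanol mass fraction in M = 498.71/1300.4 = 0.384.

0.384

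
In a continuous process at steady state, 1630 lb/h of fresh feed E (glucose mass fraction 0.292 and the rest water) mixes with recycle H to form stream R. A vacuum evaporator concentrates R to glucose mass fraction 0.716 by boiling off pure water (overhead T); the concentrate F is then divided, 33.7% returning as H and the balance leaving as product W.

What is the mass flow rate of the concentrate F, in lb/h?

1003 lb/h

Overall glucose balance (none leaves overhead): glucose in fresh feed = glucose in product, i.e. 1630×0.292 = (1−0.337)·F·0.716.
F = 475.96/(0.716×0.663) = 1002.6 lb/h.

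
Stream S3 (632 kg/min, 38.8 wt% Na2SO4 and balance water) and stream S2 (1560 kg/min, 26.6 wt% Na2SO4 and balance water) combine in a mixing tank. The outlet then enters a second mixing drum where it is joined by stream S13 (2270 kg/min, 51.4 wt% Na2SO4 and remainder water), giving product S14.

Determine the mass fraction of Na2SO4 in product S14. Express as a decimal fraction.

0.409

Overall, product flow = 4462 kg/min.
Na2SO4 in = 632×0.388 + 1560×0.266 + 2270×0.514 = 1827 kg/min.
Na2SO4 fraction in S14 = 0.409.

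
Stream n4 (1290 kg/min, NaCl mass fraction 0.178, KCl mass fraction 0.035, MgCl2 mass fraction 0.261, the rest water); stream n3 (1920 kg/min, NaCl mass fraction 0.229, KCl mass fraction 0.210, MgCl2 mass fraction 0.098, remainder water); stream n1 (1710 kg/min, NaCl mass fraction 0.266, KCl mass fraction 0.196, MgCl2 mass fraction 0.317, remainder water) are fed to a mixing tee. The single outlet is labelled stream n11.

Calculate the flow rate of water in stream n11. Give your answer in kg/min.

water out = water in = 1290×0.526 + 1920×0.463 + 1710×0.221 = 1945.4 kg/min.

1945 kg/min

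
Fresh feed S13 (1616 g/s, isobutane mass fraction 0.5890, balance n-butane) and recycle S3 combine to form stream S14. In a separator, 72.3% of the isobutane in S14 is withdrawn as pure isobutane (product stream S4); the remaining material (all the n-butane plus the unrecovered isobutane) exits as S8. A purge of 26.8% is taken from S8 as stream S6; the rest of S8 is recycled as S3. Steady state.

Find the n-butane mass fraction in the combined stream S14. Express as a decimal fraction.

n-butane enters only via S13 and leaves only via the purge: 1616×0.411 = 0.268×(n-butane in S8), and the separator passes all n-butane, so n-butane in S14 = n-butane in S8 = 2478.3 g/s.
isobutane in S14: m_A = 1616×0.589 + (1−0.268)·(1−0.723)·m_A, so m_A = 951.82/0.7972 = 1193.9 g/s.
S14 = 1193.9 + 2478.3 = 3672.2 g/s.
n-butane fraction in S14 = 2478.3/3672.2 = 0.6749.

0.6749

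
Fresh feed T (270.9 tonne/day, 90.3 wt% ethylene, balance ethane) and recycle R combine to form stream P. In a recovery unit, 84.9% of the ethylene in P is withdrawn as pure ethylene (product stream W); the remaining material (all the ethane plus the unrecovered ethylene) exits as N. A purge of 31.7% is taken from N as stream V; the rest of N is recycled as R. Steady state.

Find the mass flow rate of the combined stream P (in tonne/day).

ethane enters only via T and leaves only via the purge: 270.9×0.097 = 0.317×(ethane in N), and the recovery unit passes all ethane, so ethane in P = ethane in N = 82.894 tonne/day.
ethylene in P: m_A = 270.9×0.903 + (1−0.317)·(1−0.849)·m_A, so m_A = 244.62/0.8969 = 272.75 tonne/day.
P = 272.75 + 82.894 = 355.65 tonne/day.

355.6 tonne/day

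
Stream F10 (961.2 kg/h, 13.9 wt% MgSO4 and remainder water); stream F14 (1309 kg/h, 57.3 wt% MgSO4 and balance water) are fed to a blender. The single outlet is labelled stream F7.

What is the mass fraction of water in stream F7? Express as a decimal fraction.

0.6108

Total flow out = 961.2 + 1309 = 2270.2 kg/h.
water in = 961.2×0.861 + 1309×0.427 = 1386.5 kg/h.
water mass fraction in F7 = 1386.5/2270.2 = 0.6108.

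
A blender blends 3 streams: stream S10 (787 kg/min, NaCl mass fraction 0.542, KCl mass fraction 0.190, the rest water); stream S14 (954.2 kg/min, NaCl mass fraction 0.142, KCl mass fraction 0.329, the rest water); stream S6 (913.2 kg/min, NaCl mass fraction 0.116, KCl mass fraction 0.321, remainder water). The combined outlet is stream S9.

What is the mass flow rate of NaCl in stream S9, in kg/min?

668 kg/min

NaCl out = NaCl in = 787×0.542 + 954.2×0.142 + 913.2×0.116 = 667.98 kg/min.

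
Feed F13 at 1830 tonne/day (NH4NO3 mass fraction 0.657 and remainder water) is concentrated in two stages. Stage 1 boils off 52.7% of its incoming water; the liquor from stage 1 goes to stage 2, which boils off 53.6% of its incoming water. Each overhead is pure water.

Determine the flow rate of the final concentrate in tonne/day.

water in feed = 1830×0.343 = 627.69 tonne/day.
After stage 1: water left = (1−0.527)×627.69 = 296.9; stream total = 1499.2 tonne/day.
After stage 2: water left = (1−0.536)×296.9 = 137.76; final concentrate = 1340.1 tonne/day.

1340 tonne/day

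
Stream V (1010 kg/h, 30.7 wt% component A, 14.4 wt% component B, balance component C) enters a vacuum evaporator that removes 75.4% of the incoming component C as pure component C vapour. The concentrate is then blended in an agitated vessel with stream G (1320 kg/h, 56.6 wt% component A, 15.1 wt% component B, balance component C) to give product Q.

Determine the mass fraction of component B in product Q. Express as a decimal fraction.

0.180

Vapour removed = 0.754×0.549×1010 = 418.09 kg/h; concentrate = 591.91 kg/h.
component B reaching the mixer = 145.44 (from concentrate) + 1320×0.151 = 344.76 kg/h.
Product flow = 591.91 + 1320 = 1911.9 kg/h; component B fraction = 0.180.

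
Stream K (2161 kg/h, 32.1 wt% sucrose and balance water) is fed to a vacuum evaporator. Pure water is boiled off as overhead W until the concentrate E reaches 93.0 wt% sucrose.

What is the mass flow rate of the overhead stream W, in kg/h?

sucrose is conserved: 2161×0.321 = 693.68 kg/h all reports to the concentrate.
Concentrate = 693.68/(target fraction) = 745.89 kg/h.
Overhead = 2161 − 745.89 = 1415.1 kg/h.

1415 kg/h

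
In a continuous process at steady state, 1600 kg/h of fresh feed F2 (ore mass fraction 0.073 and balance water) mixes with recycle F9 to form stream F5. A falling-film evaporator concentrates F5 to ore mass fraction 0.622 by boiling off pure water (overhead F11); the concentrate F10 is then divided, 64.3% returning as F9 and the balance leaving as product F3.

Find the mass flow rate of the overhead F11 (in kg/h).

Overall ore balance (none leaves overhead): ore in fresh feed = ore in product, i.e. 1600×0.073 = (1−0.643)·F10·0.622.
F10 = 116.8/(0.622×0.357) = 526 kg/h.
Recycle F9 = 0.643×526 = 338.22 kg/h.
Combined feed F5 = 1600 + 338.22 = 1938.2 kg/h.
Overhead F11 = F5 − F10 = 1938.2 − 526 = 1412.2 kg/h.

1412 kg/h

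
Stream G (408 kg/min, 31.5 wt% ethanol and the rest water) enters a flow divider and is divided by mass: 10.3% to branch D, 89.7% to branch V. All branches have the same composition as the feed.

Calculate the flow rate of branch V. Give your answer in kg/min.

Branch V flow = 0.897×408 = 365.98 kg/min.

366 kg/min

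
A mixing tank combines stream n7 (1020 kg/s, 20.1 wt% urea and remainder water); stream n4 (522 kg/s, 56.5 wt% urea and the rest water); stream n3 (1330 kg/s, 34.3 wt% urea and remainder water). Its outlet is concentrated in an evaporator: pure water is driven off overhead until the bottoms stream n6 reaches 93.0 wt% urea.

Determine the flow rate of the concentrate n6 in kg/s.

urea entering = 1020×0.201 + 522×0.565 + 1330×0.343 = 956.14 kg/s.
All urea reports to n6, so n6 = 956.14/0.930 = 1028.1 kg/s.

1028 kg/s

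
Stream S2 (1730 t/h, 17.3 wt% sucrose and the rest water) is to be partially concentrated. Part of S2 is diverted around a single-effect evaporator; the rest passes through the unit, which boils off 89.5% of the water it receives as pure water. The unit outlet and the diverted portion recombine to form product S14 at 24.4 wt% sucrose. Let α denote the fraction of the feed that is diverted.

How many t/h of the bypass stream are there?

1050 t/h

All 1730×0.173 = 299.29 t/h of sucrose reaches S14, so S14 = 299.29/0.244 = 1226.6 t/h and vapour = 503.4 t/h.
The evaporator receives (1−α)·1730 of feed at 0.827 water and removes 0.895 of that water:
0.895×0.827×(1−α)×1730 = 503.4
(1−α) = 503.4/1280.5 = 0.3931;  α = 0.6069.
Bypass flow = 0.6069×1730 = 1049.9 t/h.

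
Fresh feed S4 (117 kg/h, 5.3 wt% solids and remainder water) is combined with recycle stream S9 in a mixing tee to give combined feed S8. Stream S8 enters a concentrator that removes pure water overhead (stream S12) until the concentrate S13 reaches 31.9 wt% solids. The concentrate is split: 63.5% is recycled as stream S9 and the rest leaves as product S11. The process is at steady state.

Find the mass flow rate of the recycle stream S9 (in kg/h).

Overall solids balance (none leaves overhead): solids in fresh feed = solids in product, i.e. 117×0.053 = (1−0.635)·S13·0.319.
S13 = 6.201/(0.319×0.365) = 53.257 kg/h.
Recycle S9 = 0.635×53.257 = 33.818 kg/h.

33.82 kg/h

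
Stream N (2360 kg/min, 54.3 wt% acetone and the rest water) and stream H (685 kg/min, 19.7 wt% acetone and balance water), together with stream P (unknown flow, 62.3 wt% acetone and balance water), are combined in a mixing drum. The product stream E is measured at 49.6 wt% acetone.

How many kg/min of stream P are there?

739.3 kg/min

Let P be the unknown flow. Total out = 3045 + P.
acetone balance: 1416.4 + 0.623·P = 0.496·(3045 + P)
(0.623 − 0.496)·P = 0.496×3045 − 1416.4 = 93.895
P = 93.895 / 0.127 = 739.33 kg/min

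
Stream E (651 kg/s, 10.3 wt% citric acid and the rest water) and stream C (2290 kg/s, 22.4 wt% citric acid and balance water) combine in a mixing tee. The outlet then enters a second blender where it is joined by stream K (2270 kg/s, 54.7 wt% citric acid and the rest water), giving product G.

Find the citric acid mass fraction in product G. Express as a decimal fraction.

Overall, product flow = 5211 kg/s.
citric acid in = 651×0.103 + 2290×0.224 + 2270×0.547 = 1821.7 kg/s.
citric acid fraction in G = 0.350.

0.350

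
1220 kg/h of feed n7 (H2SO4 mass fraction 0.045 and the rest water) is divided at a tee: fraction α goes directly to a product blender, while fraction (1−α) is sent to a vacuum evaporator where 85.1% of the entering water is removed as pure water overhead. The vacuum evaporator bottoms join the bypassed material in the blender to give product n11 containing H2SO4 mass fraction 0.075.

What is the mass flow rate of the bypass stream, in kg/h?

All 1220×0.045 = 54.9 kg/h of H2SO4 reaches n11, so n11 = 54.9/0.075 = 732 kg/h and vapour = 488 kg/h.
The evaporator receives (1−α)·1220 of feed at 0.955 water and removes 0.851 of that water:
0.851×0.955×(1−α)×1220 = 488
(1−α) = 488/991.5 = 0.4922;  α = 0.5078.
Bypass flow = 0.5078×1220 = 619.54 kg/h.

619.5 kg/h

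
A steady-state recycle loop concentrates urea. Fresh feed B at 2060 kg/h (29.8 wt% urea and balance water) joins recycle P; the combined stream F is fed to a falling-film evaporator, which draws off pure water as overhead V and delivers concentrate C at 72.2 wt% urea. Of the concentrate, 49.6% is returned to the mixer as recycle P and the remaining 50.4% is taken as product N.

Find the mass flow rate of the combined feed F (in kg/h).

Overall urea balance (none leaves overhead): urea in fresh feed = urea in product, i.e. 2060×0.298 = (1−0.496)·C·0.722.
C = 613.88/(0.722×0.504) = 1687 kg/h.
Recycle P = 0.496×1687 = 836.75 kg/h.
Combined feed F = 2060 + 836.75 = 2896.8 kg/h.

2897 kg/h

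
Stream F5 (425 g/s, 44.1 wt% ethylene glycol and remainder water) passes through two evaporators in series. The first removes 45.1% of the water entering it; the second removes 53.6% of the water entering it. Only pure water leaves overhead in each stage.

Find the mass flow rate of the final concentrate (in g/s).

247.9 g/s

water in feed = 425×0.559 = 237.58 g/s.
After stage 1: water left = (1−0.451)×237.58 = 130.43; stream total = 317.85 g/s.
After stage 2: water left = (1−0.536)×130.43 = 60.519; final concentrate = 247.94 g/s.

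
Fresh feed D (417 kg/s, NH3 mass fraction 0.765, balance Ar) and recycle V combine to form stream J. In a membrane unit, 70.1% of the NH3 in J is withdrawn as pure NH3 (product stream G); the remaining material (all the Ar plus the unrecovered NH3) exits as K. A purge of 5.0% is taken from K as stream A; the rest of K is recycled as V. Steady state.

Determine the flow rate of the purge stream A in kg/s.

Ar enters only via D and leaves only via the purge: 417×0.235 = 0.050×(Ar in K), and the membrane unit passes all Ar, so Ar in J = Ar in K = 1959.9 kg/s.
NH3 in J: m_A = 417×0.765 + (1−0.050)·(1−0.701)·m_A, so m_A = 319/0.7159 = 445.57 kg/s.
K = (1−0.701)×445.57 + 1959.9 = 2093.1 kg/s.
Purge A = 0.050×2093.1 = 104.66 kg/s.

104.7 kg/s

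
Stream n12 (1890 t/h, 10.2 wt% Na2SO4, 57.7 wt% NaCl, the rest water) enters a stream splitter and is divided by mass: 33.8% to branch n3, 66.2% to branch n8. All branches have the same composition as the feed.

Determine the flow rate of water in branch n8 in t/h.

401.6 t/h

Branch n8 total = 0.662×1890 = 1251.2 t/h.
water in n8 = 0.321×1251.2 = 401.63 t/h.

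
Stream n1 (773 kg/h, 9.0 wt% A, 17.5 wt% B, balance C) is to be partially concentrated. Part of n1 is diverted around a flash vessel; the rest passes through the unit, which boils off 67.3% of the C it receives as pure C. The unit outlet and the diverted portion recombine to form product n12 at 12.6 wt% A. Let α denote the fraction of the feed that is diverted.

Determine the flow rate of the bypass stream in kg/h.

All 773×0.090 = 69.57 kg/h of A reaches n12, so n12 = 69.57/0.126 = 552.14 kg/h and vapour = 220.86 kg/h.
The evaporator receives (1−α)·773 of feed at 0.735 C and removes 0.673 of that C:
0.673×0.735×(1−α)×773 = 220.86
(1−α) = 220.86/382.37 = 0.5776;  α = 0.4224.
Bypass flow = 0.4224×773 = 326.51 kg/h.

326.5 kg/h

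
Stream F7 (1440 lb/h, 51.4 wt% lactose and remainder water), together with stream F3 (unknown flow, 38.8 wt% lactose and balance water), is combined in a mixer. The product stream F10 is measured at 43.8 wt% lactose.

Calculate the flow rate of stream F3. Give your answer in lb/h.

Let F3 be the unknown flow. Total out = 1440 + F3.
lactose balance: 740.16 + 0.388·F3 = 0.438·(1440 + F3)
(0.388 − 0.438)·F3 = 0.438×1440 − 740.16 = -109.44
F3 = -109.44 / -0.050 = 2188.8 lb/h

2189 lb/h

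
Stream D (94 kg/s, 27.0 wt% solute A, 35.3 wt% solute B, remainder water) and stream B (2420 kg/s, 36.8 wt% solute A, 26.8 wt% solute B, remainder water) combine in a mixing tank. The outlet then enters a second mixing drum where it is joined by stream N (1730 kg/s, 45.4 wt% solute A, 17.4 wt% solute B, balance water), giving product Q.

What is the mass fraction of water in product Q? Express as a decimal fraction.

0.3675

Overall, product flow = 4244 kg/s.
water in = 94×0.377 + 2420×0.364 + 1730×0.372 = 1559.9 kg/s.
water fraction in Q = 0.3675.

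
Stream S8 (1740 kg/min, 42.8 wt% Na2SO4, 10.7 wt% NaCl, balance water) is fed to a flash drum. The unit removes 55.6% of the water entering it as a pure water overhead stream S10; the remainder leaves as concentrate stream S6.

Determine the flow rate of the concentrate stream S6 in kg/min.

1290 kg/min

water entering = 1740×0.465 = 809.1 kg/min; overhead removed = 0.556×809.1 = 449.86 kg/min.
Concentrate = 1740 − 449.86 = 1290.1 kg/min.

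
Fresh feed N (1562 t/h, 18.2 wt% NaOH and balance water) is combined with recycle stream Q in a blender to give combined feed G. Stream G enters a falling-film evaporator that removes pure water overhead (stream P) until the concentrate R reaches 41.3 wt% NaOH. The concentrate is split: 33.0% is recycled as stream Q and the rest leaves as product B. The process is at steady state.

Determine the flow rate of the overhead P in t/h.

Overall NaOH balance (none leaves overhead): NaOH in fresh feed = NaOH in product, i.e. 1562×0.182 = (1−0.330)·R·0.413.
R = 284.28/(0.413×0.670) = 1027.4 t/h.
Recycle Q = 0.330×1027.4 = 339.03 t/h.
Combined feed G = 1562 + 339.03 = 1901 t/h.
Overhead P = G − R = 1901 − 1027.4 = 873.66 t/h.

873.7 t/h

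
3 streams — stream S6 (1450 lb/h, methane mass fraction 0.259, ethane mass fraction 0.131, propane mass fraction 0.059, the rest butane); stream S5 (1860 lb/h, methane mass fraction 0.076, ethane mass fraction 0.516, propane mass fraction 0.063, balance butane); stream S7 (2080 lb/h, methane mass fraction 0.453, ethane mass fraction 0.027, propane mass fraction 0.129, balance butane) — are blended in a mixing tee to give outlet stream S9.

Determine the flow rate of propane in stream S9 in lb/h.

propane out = propane in = 1450×0.059 + 1860×0.063 + 2080×0.129 = 471.05 lb/h.

471.1 lb/h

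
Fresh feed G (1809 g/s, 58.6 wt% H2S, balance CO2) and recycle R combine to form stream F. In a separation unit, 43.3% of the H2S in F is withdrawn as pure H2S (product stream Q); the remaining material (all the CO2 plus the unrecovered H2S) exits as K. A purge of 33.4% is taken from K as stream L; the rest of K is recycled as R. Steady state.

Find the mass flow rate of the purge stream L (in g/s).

1071 g/s

CO2 enters only via G and leaves only via the purge: 1809×0.414 = 0.334×(CO2 in K), and the separation unit passes all CO2, so CO2 in F = CO2 in K = 2242.3 g/s.
H2S in F: m_A = 1809×0.586 + (1−0.334)·(1−0.433)·m_A, so m_A = 1060.1/0.6224 = 1703.3 g/s.
K = (1−0.433)×1703.3 + 2242.3 = 3208 g/s.
Purge L = 0.334×3208 = 1071.5 g/s.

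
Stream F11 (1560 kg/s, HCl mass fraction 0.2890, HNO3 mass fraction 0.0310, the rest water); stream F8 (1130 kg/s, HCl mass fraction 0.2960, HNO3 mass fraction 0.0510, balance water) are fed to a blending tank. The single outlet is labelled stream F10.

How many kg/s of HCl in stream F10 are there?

785.3 kg/s

HCl out = HCl in = 1560×0.289 + 1130×0.296 = 785.32 kg/s.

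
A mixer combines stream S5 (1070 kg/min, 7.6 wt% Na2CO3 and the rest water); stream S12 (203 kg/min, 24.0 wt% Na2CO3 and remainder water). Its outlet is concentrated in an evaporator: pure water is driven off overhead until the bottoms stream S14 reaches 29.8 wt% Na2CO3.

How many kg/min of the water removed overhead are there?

836.6 kg/min

Na2CO3 entering = 1070×0.076 + 203×0.240 = 130.04 kg/min.
All Na2CO3 reports to S14, so S14 = 130.04/0.298 = 436.38 kg/min.
Total feed = 1273 kg/min; overhead = 1273 − 436.38 = 836.62 kg/min.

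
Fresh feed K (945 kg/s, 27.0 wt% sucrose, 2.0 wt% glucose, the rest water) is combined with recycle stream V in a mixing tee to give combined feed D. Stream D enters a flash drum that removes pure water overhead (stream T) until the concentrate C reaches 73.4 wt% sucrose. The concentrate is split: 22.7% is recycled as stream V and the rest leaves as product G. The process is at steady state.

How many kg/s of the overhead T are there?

597.4 kg/s

Overall sucrose balance (none leaves overhead): sucrose in fresh feed = sucrose in product, i.e. 945×0.270 = (1−0.227)·C·0.734.
C = 255.15/(0.734×0.773) = 449.7 kg/s.
Recycle V = 0.227×449.7 = 102.08 kg/s.
Combined feed D = 945 + 102.08 = 1047.1 kg/s.
Overhead T = D − C = 1047.1 − 449.7 = 597.38 kg/s.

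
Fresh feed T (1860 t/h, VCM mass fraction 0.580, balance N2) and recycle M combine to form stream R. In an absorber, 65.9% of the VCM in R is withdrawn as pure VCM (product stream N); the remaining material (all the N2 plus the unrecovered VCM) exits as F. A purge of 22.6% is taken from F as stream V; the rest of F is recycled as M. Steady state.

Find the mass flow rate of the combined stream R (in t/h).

4922 t/h

N2 enters only via T and leaves only via the purge: 1860×0.420 = 0.226×(N2 in F), and the absorber passes all N2, so N2 in R = N2 in F = 3456.6 t/h.
VCM in R: m_A = 1860×0.580 + (1−0.226)·(1−0.659)·m_A, so m_A = 1078.8/0.7361 = 1465.6 t/h.
R = 1465.6 + 3456.6 = 4922.3 t/h.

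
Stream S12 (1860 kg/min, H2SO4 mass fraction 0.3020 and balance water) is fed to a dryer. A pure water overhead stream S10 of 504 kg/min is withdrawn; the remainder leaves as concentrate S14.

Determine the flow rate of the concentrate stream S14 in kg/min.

1356 kg/min

Concentrate = 1860 − 504 = 1356 kg/min.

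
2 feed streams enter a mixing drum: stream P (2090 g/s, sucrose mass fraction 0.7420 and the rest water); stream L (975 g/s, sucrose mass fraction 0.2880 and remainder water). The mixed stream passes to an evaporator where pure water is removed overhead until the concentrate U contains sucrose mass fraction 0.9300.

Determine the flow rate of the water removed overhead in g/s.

sucrose entering = 2090×0.742 + 975×0.288 = 1831.6 g/s.
All sucrose reports to U, so U = 1831.6/0.930 = 1969.4 g/s.
Total feed = 3065 g/s; overhead = 3065 − 1969.4 = 1095.6 g/s.

1096 g/s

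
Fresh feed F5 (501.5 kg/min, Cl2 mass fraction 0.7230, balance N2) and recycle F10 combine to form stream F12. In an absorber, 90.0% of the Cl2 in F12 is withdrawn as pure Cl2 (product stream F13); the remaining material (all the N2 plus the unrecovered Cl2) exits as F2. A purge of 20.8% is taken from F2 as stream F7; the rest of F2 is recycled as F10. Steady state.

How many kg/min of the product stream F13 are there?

354.4 kg/min

Cl2 in F12: m_A = 501.5×0.723 + (1−0.208)·(1−0.900)·m_A, so m_A = 362.58/0.9208 = 393.77 kg/min.
Product F13 = 0.900×393.77 = 354.39 kg/min.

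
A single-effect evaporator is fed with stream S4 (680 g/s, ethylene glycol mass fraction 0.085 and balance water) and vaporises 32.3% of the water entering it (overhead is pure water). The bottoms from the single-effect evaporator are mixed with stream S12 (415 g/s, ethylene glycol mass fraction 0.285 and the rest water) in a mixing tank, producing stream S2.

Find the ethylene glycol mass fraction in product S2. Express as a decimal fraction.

Vapour removed = 0.323×0.915×680 = 200.97 g/s; concentrate = 479.03 g/s.
ethylene glycol reaching the mixer = 57.8 (from concentrate) + 415×0.285 = 176.07 g/s.
Product flow = 479.03 + 415 = 894.03 g/s; ethylene glycol fraction = 0.197.

0.197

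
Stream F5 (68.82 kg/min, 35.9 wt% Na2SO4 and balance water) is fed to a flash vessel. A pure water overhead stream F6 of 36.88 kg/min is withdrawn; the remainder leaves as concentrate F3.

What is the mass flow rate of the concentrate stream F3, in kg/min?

31.94 kg/min

Concentrate = 68.82 − 36.88 = 31.94 kg/min.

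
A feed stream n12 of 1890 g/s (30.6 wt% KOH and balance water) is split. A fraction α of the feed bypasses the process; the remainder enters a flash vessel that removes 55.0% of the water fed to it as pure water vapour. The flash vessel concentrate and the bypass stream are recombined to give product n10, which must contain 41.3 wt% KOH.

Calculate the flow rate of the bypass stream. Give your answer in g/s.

All 1890×0.306 = 578.34 g/s of KOH reaches n10, so n10 = 578.34/0.413 = 1400.3 g/s and vapour = 489.66 g/s.
The evaporator receives (1−α)·1890 of feed at 0.694 water and removes 0.550 of that water:
0.550×0.694×(1−α)×1890 = 489.66
(1−α) = 489.66/721.41 = 0.6788;  α = 0.3212.
Bypass flow = 0.3212×1890 = 607.16 g/s.

607.2 g/s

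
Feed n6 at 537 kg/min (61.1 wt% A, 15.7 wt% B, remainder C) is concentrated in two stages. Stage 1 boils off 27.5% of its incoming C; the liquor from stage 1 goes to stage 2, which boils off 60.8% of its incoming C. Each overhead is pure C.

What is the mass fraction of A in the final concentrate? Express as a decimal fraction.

C in feed = 537×0.232 = 124.58 kg/min.
After stage 1: C left = (1−0.275)×124.58 = 90.323; stream total = 502.74 kg/min.
After stage 2: C left = (1−0.608)×90.323 = 35.407; final concentrate = 447.82 kg/min.
A fraction = 328.11/447.82 = 0.7327.

0.7327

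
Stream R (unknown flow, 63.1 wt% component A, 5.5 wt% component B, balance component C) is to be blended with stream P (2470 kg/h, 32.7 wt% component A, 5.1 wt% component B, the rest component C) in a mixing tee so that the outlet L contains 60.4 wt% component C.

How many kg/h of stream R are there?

153.3 kg/h

Let R be the unknown flow. Total out = 2470 + R.
component C balance: 1536.3 + 0.314·R = 0.604·(2470 + R)
(0.314 − 0.604)·R = 0.604×2470 − 1536.3 = -44.46
R = -44.46 / -0.290 = 153.31 kg/h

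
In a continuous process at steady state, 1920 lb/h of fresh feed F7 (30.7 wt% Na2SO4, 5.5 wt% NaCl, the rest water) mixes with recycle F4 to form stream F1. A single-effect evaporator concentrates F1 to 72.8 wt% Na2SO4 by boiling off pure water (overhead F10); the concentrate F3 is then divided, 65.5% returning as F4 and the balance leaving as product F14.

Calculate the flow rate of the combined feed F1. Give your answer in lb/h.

3457 lb/h

Overall Na2SO4 balance (none leaves overhead): Na2SO4 in fresh feed = Na2SO4 in product, i.e. 1920×0.307 = (1−0.655)·F3·0.728.
F3 = 589.44/(0.728×0.345) = 2346.9 lb/h.
Recycle F4 = 0.655×2346.9 = 1537.2 lb/h.
Combined feed F1 = 1920 + 1537.2 = 3457.2 lb/h.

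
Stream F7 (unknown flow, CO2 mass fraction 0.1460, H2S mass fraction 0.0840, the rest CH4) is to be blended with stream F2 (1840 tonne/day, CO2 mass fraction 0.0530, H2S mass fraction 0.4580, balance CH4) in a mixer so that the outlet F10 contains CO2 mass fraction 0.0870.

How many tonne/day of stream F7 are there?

Let F7 be the unknown flow. Total out = 1840 + F7.
CO2 balance: 97.52 + 0.146·F7 = 0.087·(1840 + F7)
(0.146 − 0.087)·F7 = 0.087×1840 − 97.52 = 62.56
F7 = 62.56 / 0.059 = 1060.3 tonne/day

1060 tonne/day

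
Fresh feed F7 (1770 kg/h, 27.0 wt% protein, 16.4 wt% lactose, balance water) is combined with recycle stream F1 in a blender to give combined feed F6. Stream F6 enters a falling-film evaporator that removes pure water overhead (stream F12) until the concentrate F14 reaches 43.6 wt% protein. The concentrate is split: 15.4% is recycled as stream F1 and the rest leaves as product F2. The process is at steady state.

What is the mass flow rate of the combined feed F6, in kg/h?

1970 kg/h

Overall protein balance (none leaves overhead): protein in fresh feed = protein in product, i.e. 1770×0.270 = (1−0.154)·F14·0.436.
F14 = 477.9/(0.436×0.846) = 1295.6 kg/h.
Recycle F1 = 0.154×1295.6 = 199.53 kg/h.
Combined feed F6 = 1770 + 199.53 = 1969.5 kg/h.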